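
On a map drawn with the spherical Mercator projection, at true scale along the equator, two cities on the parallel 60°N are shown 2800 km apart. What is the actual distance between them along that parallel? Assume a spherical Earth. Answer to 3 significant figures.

The Mercator projection is conformal; its linear scale factor is the same in every direction and equals sec φ = 1/cos φ.
Along the parallel at 60°, map distances are exaggerated by k = sec 60° = 2.000.
True distance = 2800 / 2.000 = 2800 × cos 60° ≈ 1400 km.

1400 km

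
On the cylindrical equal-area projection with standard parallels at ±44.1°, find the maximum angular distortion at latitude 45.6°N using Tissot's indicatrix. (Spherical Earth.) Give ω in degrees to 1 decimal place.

For cylindrical equal-area with standard parallel φ₀, h = cos φ / cos φ₀ and k = cos φ₀ / cos φ, so h·k = 1.
At 45.6°: h = 0.9743, k = 1.026; principal scales a = 1.026, b = 0.9743.
sin(ω/2) = (a − b)/(a + b) = 0.05210/2.001 = 0.02604, so ω = 2 arcsin(0.02604) ≈ 3.0°.

3.0°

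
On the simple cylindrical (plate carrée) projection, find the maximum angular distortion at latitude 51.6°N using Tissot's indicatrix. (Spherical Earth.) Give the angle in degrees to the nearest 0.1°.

27.0°

For the equirectangular projection with φ₀ = 0 (plate carrée), h = 1 along meridians and k = sec φ along parallels.
At 51.6°: h = 1.000, k = 1.610; principal scales a = 1.610, b = 1.000.
sin(ω/2) = (a − b)/(a + b) = 0.6099/2.610 = 0.2337, so ω = 2 arcsin(0.2337) ≈ 27.0°.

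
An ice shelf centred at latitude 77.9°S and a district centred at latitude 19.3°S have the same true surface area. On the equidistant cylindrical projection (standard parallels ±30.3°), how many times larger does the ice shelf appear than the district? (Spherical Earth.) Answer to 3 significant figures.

4.50

The equidistant cylindrical projection with φ₀ = 30.3° has h = 1 (meridians true) and k = cos φ₀ / cos φ along parallels.
Areal scale at 77.9°: h·k = 1.000 × 4.119 = 4.119.
Areal scale at 19.3°: h·k = 1.000 × 0.9148 = 0.9148.
Ratio = 4.119/0.9148 ≈ 4.50.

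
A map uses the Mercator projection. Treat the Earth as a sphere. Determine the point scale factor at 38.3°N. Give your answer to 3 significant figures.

1.27

The Mercator projection is conformal; its linear scale factor is the same in every direction and equals sec φ = 1/cos φ.
k = 1/cos 38.3° = 1/0.7848 = 1.274.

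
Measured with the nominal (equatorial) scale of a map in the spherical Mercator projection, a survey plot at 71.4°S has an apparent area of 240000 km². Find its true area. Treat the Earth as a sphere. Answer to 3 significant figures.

24400 km²

For Mercator, h = k = sec φ (a conformal cylindrical projection has a single point scale, 1/cos φ).
Areal scale = k² = sec²φ = 1/cos²(71.4°) = 1/0.3190² = 9.829.
True area = apparent / (areal scale) = 240000 / 9.829 ≈ 24400 km².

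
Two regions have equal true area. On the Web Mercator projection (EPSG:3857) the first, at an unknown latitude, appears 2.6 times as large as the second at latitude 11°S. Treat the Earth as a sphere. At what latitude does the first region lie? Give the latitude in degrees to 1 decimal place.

On Mercator, (apparent₁)/(apparent₂) = sec²φ₁ / sec²φ₂ when true areas are equal.
cos²φ₂ / cos²φ₁ = 2.6  ⇒  cos φ₁ = cos 11° / √2.6 = 0.9816/1.612 = 0.6088.
φ₁ = arccos(0.6088) ≈ 52.5°.

52.5°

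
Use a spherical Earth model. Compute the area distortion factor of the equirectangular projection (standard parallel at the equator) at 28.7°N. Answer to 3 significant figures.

In the plate carrée (x = Rλ, y = Rφ), meridians are true-scale (h = 1) and parallels are stretched by k = sec φ.
Areal scale = h·k = 1 × sec φ; at 28.7°, h = 1.000, k = 1.140, so h·k = 1.140.

1.14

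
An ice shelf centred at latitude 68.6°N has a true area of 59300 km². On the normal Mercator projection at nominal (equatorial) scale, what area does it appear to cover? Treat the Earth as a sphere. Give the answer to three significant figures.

445000 km²

Mercator is conformal, so the point scale is isotropic: h = k = sec φ = 1/cos φ.
Areal scale = k² = sec²φ = 1/cos²(68.6°) = 1/0.3649² = 7.511.
Apparent area = 59300 × 7.511 ≈ 445000 km².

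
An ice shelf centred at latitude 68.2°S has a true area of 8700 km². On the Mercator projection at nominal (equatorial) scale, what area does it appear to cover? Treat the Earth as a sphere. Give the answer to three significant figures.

The Mercator projection is conformal; its linear scale factor is the same in every direction and equals sec φ = 1/cos φ.
Areal scale = k² = sec²φ = 1/cos²(68.2°) = 1/0.3714² = 7.251.
Apparent area = 8700 × 7.251 ≈ 63100 km².

63100 km²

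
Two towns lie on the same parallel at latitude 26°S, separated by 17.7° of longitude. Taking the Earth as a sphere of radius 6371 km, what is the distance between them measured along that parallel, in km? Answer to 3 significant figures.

1770 km

Arc length along a parallel = R cos φ · Δλ (with Δλ in radians).
= 6371 × cos 26° × (17.7° × π/180) = 6371 × 0.8988 × 0.3089 ≈ 1770 km.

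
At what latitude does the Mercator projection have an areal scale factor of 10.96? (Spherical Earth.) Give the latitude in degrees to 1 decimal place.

72.4°

Mercator areal scale is sec²φ.
sec²φ = 10.96  ⇒  cos²φ = 0.09124  ⇒  cos φ = 0.3021.
φ = arccos(0.3021) ≈ 72.4°.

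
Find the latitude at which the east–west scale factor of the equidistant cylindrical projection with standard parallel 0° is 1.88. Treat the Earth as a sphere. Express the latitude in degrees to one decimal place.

Plate carrée: h = 1, k = sec φ along parallels.
sec φ = 1.88  ⇒  cos φ = 0.5319  ⇒  φ ≈ 57.9°.

57.9°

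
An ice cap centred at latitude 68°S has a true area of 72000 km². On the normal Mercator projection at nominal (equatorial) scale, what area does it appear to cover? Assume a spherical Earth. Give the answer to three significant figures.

For Mercator, h = k = sec φ (a conformal cylindrical projection has a single point scale, 1/cos φ).
Areal scale = k² = sec²φ = 1/cos²(68°) = 1/0.3746² = 7.126.
Apparent area = 72000 × 7.126 ≈ 513000 km².

513000 km²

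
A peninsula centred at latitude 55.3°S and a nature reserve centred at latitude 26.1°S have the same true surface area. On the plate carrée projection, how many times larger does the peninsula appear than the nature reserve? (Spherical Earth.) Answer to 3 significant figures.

For the equirectangular projection with φ₀ = 0 (plate carrée), h = 1 along meridians and k = sec φ along parallels.
Areal scale at 55.3°: h·k = 1.000 × 1.757 = 1.757.
Areal scale at 26.1°: h·k = 1.000 × 1.114 = 1.114.
Ratio = 1.757/1.114 ≈ 1.58.

1.58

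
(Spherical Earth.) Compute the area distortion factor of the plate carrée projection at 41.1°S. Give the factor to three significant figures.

1.33

For the equirectangular projection with φ₀ = 0 (plate carrée), h = 1 along meridians and k = sec φ along parallels.
Areal scale = h·k = 1 × sec φ; at 41.1°, h = 1.000, k = 1.327, so h·k = 1.327.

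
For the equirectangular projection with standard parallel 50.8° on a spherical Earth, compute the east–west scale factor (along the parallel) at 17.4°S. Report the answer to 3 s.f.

0.662

The equidistant cylindrical projection with φ₀ = 50.8° has h = 1 (meridians true) and k = cos φ₀ / cos φ along parallels.
k = cos 50.8° / cos 17.4° = 0.6320/0.9542 = 0.6623.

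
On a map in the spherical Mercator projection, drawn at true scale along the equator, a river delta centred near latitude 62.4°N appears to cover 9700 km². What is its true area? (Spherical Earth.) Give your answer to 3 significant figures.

2080 km²

For Mercator, h = k = sec φ (a conformal cylindrical projection has a single point scale, 1/cos φ).
Areal scale = k² = sec²φ = 1/cos²(62.4°) = 1/0.4633² = 4.659.
True area = apparent / (areal scale) = 9700 / 4.659 ≈ 2080 km².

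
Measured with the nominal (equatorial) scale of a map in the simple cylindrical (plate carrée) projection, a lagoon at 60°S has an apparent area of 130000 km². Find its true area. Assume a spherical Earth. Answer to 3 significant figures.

65000 km²

Plate carrée maps x = Rλ, y = Rφ. The meridian scale is h = 1 and the parallel scale is k = 1/cos φ = sec φ.
Areal scale = h·k = 1 × sec φ; at 60°, h = 1.000, k = 2.000, so h·k = 2.000.
True area = apparent / (areal scale) = 130000 / 2.000 ≈ 65000 km².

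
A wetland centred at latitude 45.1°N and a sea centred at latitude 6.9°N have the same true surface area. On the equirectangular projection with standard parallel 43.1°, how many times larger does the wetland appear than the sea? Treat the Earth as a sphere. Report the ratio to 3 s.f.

1.41

In the equirectangular projection with standard parallel φ₀ = 43.1° (x = Rλ cos φ₀, y = Rφ), meridians are true-scale (h = 1) and the parallel scale is k = cos φ₀ / cos φ.
Areal scale at 45.1°: h·k = 1.000 × 1.034 = 1.034.
Areal scale at 6.9°: h·k = 1.000 × 0.7355 = 0.7355.
Ratio = 1.034/0.7355 ≈ 1.41.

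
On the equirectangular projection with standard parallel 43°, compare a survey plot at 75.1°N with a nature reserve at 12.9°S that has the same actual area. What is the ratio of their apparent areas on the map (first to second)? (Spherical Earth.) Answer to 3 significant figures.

3.79

In the equirectangular projection with standard parallel φ₀ = 43° (x = Rλ cos φ₀, y = Rφ), meridians are true-scale (h = 1) and the parallel scale is k = cos φ₀ / cos φ.
Areal scale at 75.1°: h·k = 1.000 × 2.844 = 2.844.
Areal scale at 12.9°: h·k = 1.000 × 0.7503 = 0.7503.
Ratio = 2.844/0.7503 ≈ 3.79.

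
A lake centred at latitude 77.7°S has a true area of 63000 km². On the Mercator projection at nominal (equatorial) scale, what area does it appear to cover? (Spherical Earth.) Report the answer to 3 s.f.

For Mercator, h = k = sec φ (a conformal cylindrical projection has a single point scale, 1/cos φ).
Areal scale = k² = sec²φ = 1/cos²(77.7°) = 1/0.2130² = 22.04.
Apparent area = 63000 × 22.04 ≈ 1390000 km².

1390000 km²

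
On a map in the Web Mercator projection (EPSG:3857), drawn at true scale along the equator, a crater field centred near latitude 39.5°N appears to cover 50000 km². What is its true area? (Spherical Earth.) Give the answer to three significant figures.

29800 km²

Mercator is conformal, so the point scale is isotropic: h = k = sec φ = 1/cos φ.
Areal scale = k² = sec²φ = 1/cos²(39.5°) = 1/0.7716² = 1.680.
True area = apparent / (areal scale) = 50000 / 1.680 ≈ 29800 km².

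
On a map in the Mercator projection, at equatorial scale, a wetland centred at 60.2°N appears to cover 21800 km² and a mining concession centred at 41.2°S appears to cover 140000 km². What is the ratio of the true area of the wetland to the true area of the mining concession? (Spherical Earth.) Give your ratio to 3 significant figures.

0.0679

Since Mercator area scale is 1/cos²φ, the true area equals the apparent area multiplied by cos²φ.
True area of wetland: 21800 × cos²(60.2°) = 21800 × 0.2470 = 5384 km².
True area of mining concession: 140000 × cos²(41.2°) = 140000 × 0.5661 = 79260 km².
Ratio = 5384 / 79260 ≈ 0.0679.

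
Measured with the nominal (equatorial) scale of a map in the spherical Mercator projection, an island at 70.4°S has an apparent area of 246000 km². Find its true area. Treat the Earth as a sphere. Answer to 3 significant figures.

27700 km²

The Mercator projection is conformal; its linear scale factor is the same in every direction and equals sec φ = 1/cos φ.
Areal scale = k² = sec²φ = 1/cos²(70.4°) = 1/0.3355² = 8.887.
True area = apparent / (areal scale) = 246000 / 8.887 ≈ 27700 km².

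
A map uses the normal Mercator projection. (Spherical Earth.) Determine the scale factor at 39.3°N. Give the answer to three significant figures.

1.29

For Mercator, h = k = sec φ (a conformal cylindrical projection has a single point scale, 1/cos φ).
k = 1/cos 39.3° = 1/0.7738 = 1.292.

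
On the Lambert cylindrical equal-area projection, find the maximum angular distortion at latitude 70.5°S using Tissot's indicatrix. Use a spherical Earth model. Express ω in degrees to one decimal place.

The Lambert cylindrical equal-area projection is the cylindrical equal-area projection with its standard parallel at the equator (φ₀ = 0). Cylindrical equal-area (φ₀ = 0°): h = cos φ / cos 0° along meridians, k = cos 0° / cos φ along parallels; h·k = 1.
At 70.5°: h = 0.3338, k = 2.996; principal scales a = 2.996, b = 0.3338.
sin(ω/2) = (a − b)/(a + b) = 2.662/3.330 = 0.7995, so ω = 2 arcsin(0.7995) ≈ 106.2°.

106.2°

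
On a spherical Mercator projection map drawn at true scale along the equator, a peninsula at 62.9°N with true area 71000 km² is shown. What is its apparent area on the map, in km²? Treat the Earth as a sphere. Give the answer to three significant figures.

For Mercator, h = k = sec φ (a conformal cylindrical projection has a single point scale, 1/cos φ).
Areal scale = k² = sec²φ = 1/cos²(62.9°) = 1/0.4555² = 4.819.
Apparent area = 71000 × 4.819 ≈ 342000 km².

342000 km²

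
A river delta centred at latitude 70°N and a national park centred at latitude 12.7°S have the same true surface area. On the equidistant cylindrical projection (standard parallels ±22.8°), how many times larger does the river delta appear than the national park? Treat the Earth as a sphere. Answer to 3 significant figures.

2.85

The equidistant cylindrical projection with φ₀ = 22.8° has h = 1 (meridians true) and k = cos φ₀ / cos φ along parallels.
Areal scale at 70°: h·k = 1.000 × 2.695 = 2.695.
Areal scale at 12.7°: h·k = 1.000 × 0.9450 = 0.9450.
Ratio = 2.695/0.9450 ≈ 2.85.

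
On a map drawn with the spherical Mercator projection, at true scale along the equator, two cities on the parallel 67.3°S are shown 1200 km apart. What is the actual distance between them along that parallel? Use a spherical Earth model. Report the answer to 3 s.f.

Mercator is conformal, so the point scale is isotropic: h = k = sec φ = 1/cos φ.
Along the parallel at 67.3°, map distances are exaggerated by k = sec 67.3° = 2.591.
True distance = 1200 / 2.591 = 1200 × cos 67.3° ≈ 463 km.

463 km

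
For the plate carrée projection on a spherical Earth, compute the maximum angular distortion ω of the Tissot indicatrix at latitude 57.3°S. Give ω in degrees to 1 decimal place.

34.7°

For the equirectangular projection with φ₀ = 0 (plate carrée), h = 1 along meridians and k = sec φ along parallels.
At 57.3°: h = 1.000, k = 1.851; principal scales a = 1.851, b = 1.000.
sin(ω/2) = (a − b)/(a + b) = 0.8510/2.851 = 0.2985, so ω = 2 arcsin(0.2985) ≈ 34.7°.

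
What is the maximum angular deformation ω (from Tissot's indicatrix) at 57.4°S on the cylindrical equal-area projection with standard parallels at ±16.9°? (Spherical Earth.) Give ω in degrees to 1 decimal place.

Cylindrical equal-area (φ₀ = 16.9°): h = cos φ / cos 16.9° along meridians, k = cos 16.9° / cos φ along parallels; h·k = 1.
At 57.4°: h = 0.5631, k = 1.776; principal scales a = 1.776, b = 0.5631.
sin(ω/2) = (a − b)/(a + b) = 1.213/2.339 = 0.5185, so ω = 2 arcsin(0.5185) ≈ 62.5°.

62.5°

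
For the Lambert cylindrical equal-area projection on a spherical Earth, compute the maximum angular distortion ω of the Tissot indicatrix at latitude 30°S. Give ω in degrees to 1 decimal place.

The Lambert cylindrical equal-area projection is the cylindrical equal-area projection with its standard parallel at the equator (φ₀ = 0). A cylindrical equal-area projection with standard parallel φ₀ has meridian scale h = cos φ / cos φ₀ and parallel scale k = cos φ₀ / cos φ (so areas are preserved, h·k = 1).
At 30°: h = 0.8660, k = 1.155; principal scales a = 1.155, b = 0.8660.
sin(ω/2) = (a − b)/(a + b) = 0.2887/2.021 = 0.1429, so ω = 2 arcsin(0.1429) ≈ 16.4°.

16.4°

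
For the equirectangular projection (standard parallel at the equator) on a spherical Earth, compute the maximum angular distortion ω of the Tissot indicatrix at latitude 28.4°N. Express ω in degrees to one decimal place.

Plate carrée maps x = Rλ, y = Rφ. The meridian scale is h = 1 and the parallel scale is k = 1/cos φ = sec φ.
At 28.4°: h = 1.000, k = 1.137; principal scales a = 1.137, b = 1.000.
sin(ω/2) = (a − b)/(a + b) = 0.1368/2.137 = 0.06403, so ω = 2 arcsin(0.06403) ≈ 7.3°.

7.3°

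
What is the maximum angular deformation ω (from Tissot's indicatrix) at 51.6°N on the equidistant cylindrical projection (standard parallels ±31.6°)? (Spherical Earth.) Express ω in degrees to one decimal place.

18.0°

The equidistant cylindrical projection with φ₀ = 31.6° has h = 1 (meridians true) and k = cos φ₀ / cos φ along parallels.
At 51.6°: h = 1.000, k = 1.371; principal scales a = 1.371, b = 1.000.
sin(ω/2) = (a − b)/(a + b) = 0.3712/2.371 = 0.1566, so ω = 2 arcsin(0.1566) ≈ 18.0°.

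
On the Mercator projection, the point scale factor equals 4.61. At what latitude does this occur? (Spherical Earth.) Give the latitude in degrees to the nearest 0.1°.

Mercator scale is k = sec φ = 1/cos φ.
1/cos φ = 4.61  ⇒  cos φ = 0.2169  ⇒  φ = arccos(0.2169) ≈ 77.5°.

77.5°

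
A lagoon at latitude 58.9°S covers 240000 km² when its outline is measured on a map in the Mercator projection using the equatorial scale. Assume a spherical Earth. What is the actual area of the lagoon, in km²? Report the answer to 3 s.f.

For Mercator, h = k = sec φ (a conformal cylindrical projection has a single point scale, 1/cos φ).
Areal scale = k² = sec²φ = 1/cos²(58.9°) = 1/0.5165² = 3.748.
True area = apparent / (areal scale) = 240000 / 3.748 ≈ 64000 km².

64000 km²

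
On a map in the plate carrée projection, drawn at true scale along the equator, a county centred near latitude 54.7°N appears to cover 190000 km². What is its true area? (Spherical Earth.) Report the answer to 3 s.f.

Plate carrée maps x = Rλ, y = Rφ. The meridian scale is h = 1 and the parallel scale is k = 1/cos φ = sec φ.
Areal scale = h·k = 1 × sec φ; at 54.7°, h = 1.000, k = 1.731, so h·k = 1.731.
True area = apparent / (areal scale) = 190000 / 1.731 ≈ 110000 km².

110000 km²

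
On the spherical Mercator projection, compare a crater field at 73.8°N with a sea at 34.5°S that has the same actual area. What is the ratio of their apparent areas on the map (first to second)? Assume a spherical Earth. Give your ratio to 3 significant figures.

8.73

Mercator is conformal with k = sec φ, so areal scale = k² = sec²φ.
At 73.8°: sec²(73.8°) = 1/0.2790² = 12.85.
At 34.5°: sec²(34.5°) = 1/0.8241² = 1.472.
Ratio = 12.85/1.472 = cos²(34.5°)/cos²(73.8°) ≈ 8.73.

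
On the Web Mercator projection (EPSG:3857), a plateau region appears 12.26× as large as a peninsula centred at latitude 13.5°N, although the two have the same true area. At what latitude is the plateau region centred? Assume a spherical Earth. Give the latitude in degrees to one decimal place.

73.9°

Mercator areal scale is sec²φ, so apparent-area ratio = sec²φ₁ / sec²φ₂ = cos²φ₂ / cos²φ₁.
cos²φ₂ / cos²φ₁ = 12.26  ⇒  cos φ₁ = cos 13.5° / √12.26 = 0.9724/3.501 = 0.2777.
φ₁ = arccos(0.2777) ≈ 73.9°.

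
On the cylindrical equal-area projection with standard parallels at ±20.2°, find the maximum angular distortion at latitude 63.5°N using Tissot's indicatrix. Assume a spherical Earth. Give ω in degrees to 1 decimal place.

78.3°

For cylindrical equal-area with standard parallel φ₀, h = cos φ / cos φ₀ and k = cos φ₀ / cos φ, so h·k = 1.
At 63.5°: h = 0.4754, k = 2.103; principal scales a = 2.103, b = 0.4754.
sin(ω/2) = (a − b)/(a + b) = 1.628/2.579 = 0.6313, so ω = 2 arcsin(0.6313) ≈ 78.3°.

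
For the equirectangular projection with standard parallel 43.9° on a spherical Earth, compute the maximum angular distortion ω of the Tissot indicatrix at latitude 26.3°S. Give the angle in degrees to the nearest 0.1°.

The equidistant cylindrical projection with φ₀ = 43.9° has h = 1 (meridians true) and k = cos φ₀ / cos φ along parallels.
At 26.3°: h = 1.000, k = 0.8038; principal scales a = 1.000, b = 0.8038.
sin(ω/2) = (a − b)/(a + b) = 0.1962/1.804 = 0.1088, so ω = 2 arcsin(0.1088) ≈ 12.5°.

12.5°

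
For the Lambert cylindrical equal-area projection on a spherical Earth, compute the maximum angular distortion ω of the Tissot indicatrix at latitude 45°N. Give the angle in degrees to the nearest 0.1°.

38.9°

The Lambert cylindrical equal-area projection is the cylindrical equal-area projection with its standard parallel at the equator (φ₀ = 0). A cylindrical equal-area projection with standard parallel φ₀ has meridian scale h = cos φ / cos φ₀ and parallel scale k = cos φ₀ / cos φ (so areas are preserved, h·k = 1).
At 45°: h = 0.7071, k = 1.414; principal scales a = 1.414, b = 0.7071.
sin(ω/2) = (a − b)/(a + b) = 0.7071/2.121 = 0.3333, so ω = 2 arcsin(0.3333) ≈ 38.9°.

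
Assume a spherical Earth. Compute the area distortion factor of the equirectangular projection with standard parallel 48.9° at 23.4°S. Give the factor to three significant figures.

In the equirectangular projection with standard parallel φ₀ = 48.9° (x = Rλ cos φ₀, y = Rφ), meridians are true-scale (h = 1) and the parallel scale is k = cos φ₀ / cos φ.
Areal scale = h·k = 1 × cos φ₀ / cos φ; at 23.4°, h = 1.000, k = 0.7163, so h·k = 0.7163.

0.716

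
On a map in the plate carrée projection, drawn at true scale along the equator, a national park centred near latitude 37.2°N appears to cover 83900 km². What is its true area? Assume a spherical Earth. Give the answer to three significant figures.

For the equirectangular projection with φ₀ = 0 (plate carrée), h = 1 along meridians and k = sec φ along parallels.
Areal scale = h·k = 1 × sec φ; at 37.2°, h = 1.000, k = 1.255, so h·k = 1.255.
True area = apparent / (areal scale) = 83900 / 1.255 ≈ 66800 km².

66800 km²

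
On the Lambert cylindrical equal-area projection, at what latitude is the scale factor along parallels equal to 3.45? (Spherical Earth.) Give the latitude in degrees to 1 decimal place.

The Lambert cylindrical equal-area projection is the cylindrical equal-area projection with its standard parallel at the equator (φ₀ = 0). For cylindrical equal-area with standard parallel φ₀, h = cos φ / cos φ₀ and k = cos φ₀ / cos φ, so h·k = 1.
k = cos φ₀ / cos φ = 3.45  ⇒  cos φ = cos 0° / 3.45 = 0.2899.
φ = arccos(0.2899) ≈ 73.2°.

73.2°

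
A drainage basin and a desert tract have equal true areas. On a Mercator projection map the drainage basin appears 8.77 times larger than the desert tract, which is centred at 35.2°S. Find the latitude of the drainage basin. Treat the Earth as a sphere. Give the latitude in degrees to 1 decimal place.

On Mercator, (apparent₁)/(apparent₂) = sec²φ₁ / sec²φ₂ when true areas are equal.
cos²φ₂ / cos²φ₁ = 8.77  ⇒  cos φ₁ = cos 35.2° / √8.77 = 0.8171/2.961 = 0.2759.
φ₁ = arccos(0.2759) ≈ 74.0°.

74.0°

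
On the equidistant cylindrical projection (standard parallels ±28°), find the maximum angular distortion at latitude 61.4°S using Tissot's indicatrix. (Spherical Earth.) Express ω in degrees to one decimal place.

With standard parallel φ₀ = 28°, the equirectangular projection gives x = Rλ cos φ₀, y = Rφ, so h = 1 and k = cos 28° / cos φ.
At 61.4°: h = 1.000, k = 1.845; principal scales a = 1.845, b = 1.000.
sin(ω/2) = (a − b)/(a + b) = 0.8445/2.845 = 0.2969, so ω = 2 arcsin(0.2969) ≈ 34.5°.

34.5°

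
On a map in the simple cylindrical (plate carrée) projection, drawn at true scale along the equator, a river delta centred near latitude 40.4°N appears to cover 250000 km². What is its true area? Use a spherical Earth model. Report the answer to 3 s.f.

For the equirectangular projection with φ₀ = 0 (plate carrée), h = 1 along meridians and k = sec φ along parallels.
Areal scale = h·k = 1 × sec φ; at 40.4°, h = 1.000, k = 1.313, so h·k = 1.313.
True area = apparent / (areal scale) = 250000 / 1.313 ≈ 190000 km².

190000 km²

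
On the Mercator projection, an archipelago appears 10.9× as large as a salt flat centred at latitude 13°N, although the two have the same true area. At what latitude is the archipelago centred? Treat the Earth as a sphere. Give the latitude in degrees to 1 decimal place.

72.8°

Mercator areal scale is sec²φ, so apparent-area ratio = sec²φ₁ / sec²φ₂ = cos²φ₂ / cos²φ₁.
cos²φ₂ / cos²φ₁ = 10.9  ⇒  cos φ₁ = cos 13° / √10.9 = 0.9744/3.302 = 0.2951.
φ₁ = arccos(0.2951) ≈ 72.8°.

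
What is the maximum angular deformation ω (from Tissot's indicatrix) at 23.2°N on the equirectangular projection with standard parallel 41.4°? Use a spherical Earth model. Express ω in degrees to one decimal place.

The equidistant cylindrical projection with φ₀ = 41.4° has h = 1 (meridians true) and k = cos φ₀ / cos φ along parallels.
At 23.2°: h = 1.000, k = 0.8161; principal scales a = 1.000, b = 0.8161.
sin(ω/2) = (a − b)/(a + b) = 0.1839/1.816 = 0.1013, so ω = 2 arcsin(0.1013) ≈ 11.6°.

11.6°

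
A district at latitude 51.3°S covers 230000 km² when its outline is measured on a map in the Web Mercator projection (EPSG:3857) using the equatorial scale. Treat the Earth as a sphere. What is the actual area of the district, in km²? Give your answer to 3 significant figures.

89900 km²

For Mercator, h = k = sec φ (a conformal cylindrical projection has a single point scale, 1/cos φ).
Areal scale = k² = sec²φ = 1/cos²(51.3°) = 1/0.6252² = 2.558.
True area = apparent / (areal scale) = 230000 / 2.558 ≈ 89900 km².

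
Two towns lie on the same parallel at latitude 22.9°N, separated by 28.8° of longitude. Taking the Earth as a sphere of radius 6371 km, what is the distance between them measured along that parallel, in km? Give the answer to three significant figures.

Arc length along a parallel = R cos φ · Δλ (with Δλ in radians).
= 6371 × cos 22.9° × (28.8° × π/180) = 6371 × 0.9212 × 0.5027 ≈ 2950 km.

2950 km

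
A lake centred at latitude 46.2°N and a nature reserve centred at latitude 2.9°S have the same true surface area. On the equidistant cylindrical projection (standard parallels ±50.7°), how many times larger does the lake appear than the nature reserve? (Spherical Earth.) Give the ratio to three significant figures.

With standard parallel φ₀ = 50.7°, the equirectangular projection gives x = Rλ cos φ₀, y = Rφ, so h = 1 and k = cos 50.7° / cos φ.
Areal scale at 46.2°: h·k = 1.000 × 0.9151 = 0.9151.
Areal scale at 2.9°: h·k = 1.000 × 0.6342 = 0.6342.
Ratio = 0.9151/0.6342 ≈ 1.44.

1.44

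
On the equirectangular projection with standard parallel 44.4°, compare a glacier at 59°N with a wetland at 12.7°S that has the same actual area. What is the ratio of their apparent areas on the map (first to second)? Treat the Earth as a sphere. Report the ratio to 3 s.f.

1.89

With standard parallel φ₀ = 44.4°, the equirectangular projection gives x = Rλ cos φ₀, y = Rφ, so h = 1 and k = cos 44.4° / cos φ.
Areal scale at 59°: h·k = 1.000 × 1.387 = 1.387.
Areal scale at 12.7°: h·k = 1.000 × 0.7324 = 0.7324.
Ratio = 1.387/0.7324 ≈ 1.89.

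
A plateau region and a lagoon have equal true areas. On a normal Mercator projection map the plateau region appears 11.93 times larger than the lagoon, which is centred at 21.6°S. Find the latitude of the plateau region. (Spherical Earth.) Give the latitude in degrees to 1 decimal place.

74.4°

On Mercator, (apparent₁)/(apparent₂) = sec²φ₁ / sec²φ₂ when true areas are equal.
cos²φ₂ / cos²φ₁ = 11.93  ⇒  cos φ₁ = cos 21.6° / √11.93 = 0.9298/3.454 = 0.2692.
φ₁ = arccos(0.2692) ≈ 74.4°.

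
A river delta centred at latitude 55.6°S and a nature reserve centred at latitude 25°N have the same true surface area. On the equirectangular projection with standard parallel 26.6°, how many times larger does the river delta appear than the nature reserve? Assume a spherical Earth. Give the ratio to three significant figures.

1.60

In the equirectangular projection with standard parallel φ₀ = 26.6° (x = Rλ cos φ₀, y = Rφ), meridians are true-scale (h = 1) and the parallel scale is k = cos φ₀ / cos φ.
Areal scale at 55.6°: h·k = 1.000 × 1.583 = 1.583.
Areal scale at 25°: h·k = 1.000 × 0.9866 = 0.9866.
Ratio = 1.583/0.9866 ≈ 1.60.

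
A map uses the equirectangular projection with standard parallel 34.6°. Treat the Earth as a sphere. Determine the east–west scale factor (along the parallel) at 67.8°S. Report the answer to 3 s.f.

2.18

The equidistant cylindrical projection with φ₀ = 34.6° has h = 1 (meridians true) and k = cos φ₀ / cos φ along parallels.
k = cos 34.6° / cos 67.8° = 0.8231/0.3778 = 2.179.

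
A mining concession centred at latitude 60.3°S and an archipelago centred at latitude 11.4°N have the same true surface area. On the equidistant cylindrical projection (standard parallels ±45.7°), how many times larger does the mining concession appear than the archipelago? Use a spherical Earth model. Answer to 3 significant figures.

The equidistant cylindrical projection with φ₀ = 45.7° has h = 1 (meridians true) and k = cos φ₀ / cos φ along parallels.
Areal scale at 60.3°: h·k = 1.000 × 1.410 = 1.410.
Areal scale at 11.4°: h·k = 1.000 × 0.7125 = 0.7125.
Ratio = 1.410/0.7125 ≈ 1.98.

1.98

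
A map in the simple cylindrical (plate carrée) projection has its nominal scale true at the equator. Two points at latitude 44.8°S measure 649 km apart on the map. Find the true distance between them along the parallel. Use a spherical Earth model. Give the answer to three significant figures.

461 km

In the plate carrée (x = Rλ, y = Rφ), meridians are true-scale (h = 1) and parallels are stretched by k = sec φ.
Along the parallel at 44.8°, map distances are exaggerated by k = sec 44.8° = 1.409.
True distance = 649 / 1.409 = 649 × cos 44.8° ≈ 461 km.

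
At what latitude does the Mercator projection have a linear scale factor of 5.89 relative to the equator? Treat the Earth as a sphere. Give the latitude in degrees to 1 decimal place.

Mercator scale is k = sec φ = 1/cos φ.
1/cos φ = 5.89  ⇒  cos φ = 0.1698  ⇒  φ = arccos(0.1698) ≈ 80.2°.

80.2°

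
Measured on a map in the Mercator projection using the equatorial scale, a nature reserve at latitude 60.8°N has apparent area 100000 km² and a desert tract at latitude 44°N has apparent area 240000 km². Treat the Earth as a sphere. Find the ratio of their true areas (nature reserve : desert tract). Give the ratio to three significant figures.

Mercator's areal exaggeration is sec²φ; hence true area = (apparent area) · cos²φ.
True area of nature reserve: 100000 × cos²(60.8°) = 100000 × 0.2380 = 23800 km².
True area of desert tract: 240000 × cos²(44°) = 240000 × 0.5174 = 124200 km².
Ratio = 23800 / 124200 ≈ 0.192.

0.192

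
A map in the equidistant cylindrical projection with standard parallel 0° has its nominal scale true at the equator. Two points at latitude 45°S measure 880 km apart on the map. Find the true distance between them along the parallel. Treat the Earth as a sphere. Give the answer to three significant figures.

For the equirectangular projection with φ₀ = 0 (plate carrée), h = 1 along meridians and k = sec φ along parallels.
Along the parallel at 45°, map distances are exaggerated by k = sec 45° = 1.414.
True distance = 880 / 1.414 = 880 × cos 45° ≈ 622 km.

622 km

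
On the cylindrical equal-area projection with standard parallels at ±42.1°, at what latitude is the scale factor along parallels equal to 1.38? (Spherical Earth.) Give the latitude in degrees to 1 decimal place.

57.5°

For cylindrical equal-area with standard parallel φ₀, h = cos φ / cos φ₀ and k = cos φ₀ / cos φ, so h·k = 1.
k = cos φ₀ / cos φ = 1.38  ⇒  cos φ = cos 42.1° / 1.38 = 0.5377.
φ = arccos(0.5377) ≈ 57.5°.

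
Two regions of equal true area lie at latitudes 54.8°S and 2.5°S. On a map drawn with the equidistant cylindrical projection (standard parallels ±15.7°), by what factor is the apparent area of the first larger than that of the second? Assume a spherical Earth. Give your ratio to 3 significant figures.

1.73

In the equirectangular projection with standard parallel φ₀ = 15.7° (x = Rλ cos φ₀, y = Rφ), meridians are true-scale (h = 1) and the parallel scale is k = cos φ₀ / cos φ.
Areal scale at 54.8°: h·k = 1.000 × 1.670 = 1.670.
Areal scale at 2.5°: h·k = 1.000 × 0.9636 = 0.9636.
Ratio = 1.670/0.9636 ≈ 1.73.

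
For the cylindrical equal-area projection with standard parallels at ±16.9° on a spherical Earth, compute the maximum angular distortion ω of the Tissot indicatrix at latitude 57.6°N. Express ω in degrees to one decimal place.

Cylindrical equal-area (φ₀ = 16.9°): h = cos φ / cos 16.9° along meridians, k = cos 16.9° / cos φ along parallels; h·k = 1.
At 57.6°: h = 0.5600, k = 1.786; principal scales a = 1.786, b = 0.5600.
sin(ω/2) = (a − b)/(a + b) = 1.226/2.346 = 0.5225, so ω = 2 arcsin(0.5225) ≈ 63.0°.

63.0°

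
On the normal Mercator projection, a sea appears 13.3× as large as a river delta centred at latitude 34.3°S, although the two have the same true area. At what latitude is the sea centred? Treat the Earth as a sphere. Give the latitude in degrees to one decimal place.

76.9°

On Mercator, (apparent₁)/(apparent₂) = sec²φ₁ / sec²φ₂ when true areas are equal.
cos²φ₂ / cos²φ₁ = 13.3  ⇒  cos φ₁ = cos 34.3° / √13.3 = 0.8261/3.647 = 0.2265.
φ₁ = arccos(0.2265) ≈ 76.9°.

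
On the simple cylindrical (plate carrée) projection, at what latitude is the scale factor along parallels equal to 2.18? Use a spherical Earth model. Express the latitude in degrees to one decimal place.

62.7°

Plate carrée: h = 1, k = sec φ along parallels.
sec φ = 2.18  ⇒  cos φ = 0.4587  ⇒  φ ≈ 62.7°.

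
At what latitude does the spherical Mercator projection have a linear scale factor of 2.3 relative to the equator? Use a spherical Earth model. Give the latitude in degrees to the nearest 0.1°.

Mercator scale is k = sec φ = 1/cos φ.
1/cos φ = 2.3  ⇒  cos φ = 0.4348  ⇒  φ = arccos(0.4348) ≈ 64.2°.

64.2°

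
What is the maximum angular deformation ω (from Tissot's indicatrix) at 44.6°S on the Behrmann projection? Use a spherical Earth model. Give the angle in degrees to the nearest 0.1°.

Behrmann is a cylindrical equal-area projection with standard parallels at ±30°. For cylindrical equal-area with standard parallel φ₀, h = cos φ / cos φ₀ and k = cos φ₀ / cos φ, so h·k = 1.
At 44.6°: h = 0.8222, k = 1.216; principal scales a = 1.216, b = 0.8222.
sin(ω/2) = (a − b)/(a + b) = 0.3941/2.038 = 0.1933, so ω = 2 arcsin(0.1933) ≈ 22.3°.

22.3°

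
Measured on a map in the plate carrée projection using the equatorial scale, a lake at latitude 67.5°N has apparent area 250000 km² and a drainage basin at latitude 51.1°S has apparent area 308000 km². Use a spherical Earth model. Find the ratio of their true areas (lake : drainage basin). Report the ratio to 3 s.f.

0.495

Plate carrée has h = 1 and k = sec φ, giving areal scale sec φ; true area = (apparent area) · cos φ.
True area of lake: 250000 × cos(67.5°) = 250000 × 0.3827 = 95670 km².
True area of drainage basin: 308000 × cos(51.1°) = 308000 × 0.6280 = 193400 km².
Ratio = 95670 / 193400 ≈ 0.495.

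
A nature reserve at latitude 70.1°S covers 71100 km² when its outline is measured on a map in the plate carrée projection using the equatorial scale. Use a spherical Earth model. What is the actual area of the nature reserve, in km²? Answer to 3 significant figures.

24200 km²

For the equirectangular projection with φ₀ = 0 (plate carrée), h = 1 along meridians and k = sec φ along parallels.
Areal scale = h·k = 1 × sec φ; at 70.1°, h = 1.000, k = 2.938, so h·k = 2.938.
True area = apparent / (areal scale) = 71100 / 2.938 ≈ 24200 km².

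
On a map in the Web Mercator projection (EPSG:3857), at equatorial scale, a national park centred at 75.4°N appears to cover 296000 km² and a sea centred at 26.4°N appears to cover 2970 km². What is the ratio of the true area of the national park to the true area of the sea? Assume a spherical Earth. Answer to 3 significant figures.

Since Mercator area scale is 1/cos²φ, the true area equals the apparent area multiplied by cos²φ.
True area of national park: 296000 × cos²(75.4°) = 296000 × 0.06354 = 18810 km².
True area of sea: 2970 × cos²(26.4°) = 2970 × 0.8023 = 2383 km².
Ratio = 18810 / 2383 ≈ 7.89.

7.89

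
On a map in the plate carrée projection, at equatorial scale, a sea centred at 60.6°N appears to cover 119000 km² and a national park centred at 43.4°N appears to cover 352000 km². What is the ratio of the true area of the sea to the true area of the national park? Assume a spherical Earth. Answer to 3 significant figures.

On the plate carrée, areal scale = h·k = 1 × sec φ, so true area = apparent × cos φ.
True area of sea: 119000 × cos(60.6°) = 119000 × 0.4909 = 58420 km².
True area of national park: 352000 × cos(43.4°) = 352000 × 0.7266 = 255800 km².
Ratio = 58420 / 255800 ≈ 0.228.

0.228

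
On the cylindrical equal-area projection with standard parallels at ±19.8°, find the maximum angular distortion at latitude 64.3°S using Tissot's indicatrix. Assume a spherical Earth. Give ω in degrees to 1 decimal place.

81.0°

For cylindrical equal-area with standard parallel φ₀, h = cos φ / cos φ₀ and k = cos φ₀ / cos φ, so h·k = 1.
At 64.3°: h = 0.4609, k = 2.170; principal scales a = 2.170, b = 0.4609.
sin(ω/2) = (a − b)/(a + b) = 1.709/2.631 = 0.6496, so ω = 2 arcsin(0.6496) ≈ 81.0°.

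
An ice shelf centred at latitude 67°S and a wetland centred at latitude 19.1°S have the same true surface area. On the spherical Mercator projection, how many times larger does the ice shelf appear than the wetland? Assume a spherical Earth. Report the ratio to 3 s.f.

Mercator areal scale is sec²φ.
At 67°: sec²(67°) = 1/0.3907² = 6.550.
At 19.1°: sec²(19.1°) = 1/0.9449² = 1.120.
Ratio = 6.550/1.120 = cos²(19.1°)/cos²(67°) ≈ 5.85.

5.85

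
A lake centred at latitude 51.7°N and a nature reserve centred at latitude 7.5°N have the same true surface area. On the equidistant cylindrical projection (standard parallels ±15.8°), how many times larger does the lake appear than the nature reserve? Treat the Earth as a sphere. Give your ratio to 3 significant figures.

With standard parallel φ₀ = 15.8°, the equirectangular projection gives x = Rλ cos φ₀, y = Rφ, so h = 1 and k = cos 15.8° / cos φ.
Areal scale at 51.7°: h·k = 1.000 × 1.553 = 1.553.
Areal scale at 7.5°: h·k = 1.000 × 0.9705 = 0.9705.
Ratio = 1.553/0.9705 ≈ 1.60.

1.60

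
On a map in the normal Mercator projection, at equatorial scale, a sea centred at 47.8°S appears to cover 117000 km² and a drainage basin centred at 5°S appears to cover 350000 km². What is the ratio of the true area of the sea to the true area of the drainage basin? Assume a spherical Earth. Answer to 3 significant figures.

0.152

On Mercator the areal scale is sec²φ, so true area = apparent × cos²φ.
True area of sea: 117000 × cos²(47.8°) = 117000 × 0.4512 = 52790 km².
True area of drainage basin: 350000 × cos²(5°) = 350000 × 0.9924 = 347300 km².
Ratio = 52790 / 347300 ≈ 0.152.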